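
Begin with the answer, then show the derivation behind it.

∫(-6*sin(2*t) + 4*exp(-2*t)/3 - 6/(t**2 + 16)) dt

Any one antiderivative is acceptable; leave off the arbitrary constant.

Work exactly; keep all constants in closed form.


The answer is 3*cos(2*t) - 3*atan(t/4)/2 - 2*exp(-2*t)/3.
Step 1. Rewrite: now ∫(-6/(t**2 + 16)) dt + ∫(4*exp(-2*t)/3) dt + ∫(-6*sin(2*t)) dt.
Step 2. Evaluate the standard form: now -3*atan(t/4)/2 + ∫(4*exp(-2*t)/3) dt + ∫(-6*sin(2*t)) dt.
Step 3. Evaluate the standard form: now 3*cos(2*t) - 3*atan(t/4)/2 + ∫(4*exp(-2*t)/3) dt.
Step 4. Evaluate the standard form: now 3*cos(2*t) - 3*atan(t/4)/2 - 2*exp(-2*t)/3.
Answer: 3*cos(2*t) - 3*atan(t/4)/2 - 2*exp(-2*t)/3.


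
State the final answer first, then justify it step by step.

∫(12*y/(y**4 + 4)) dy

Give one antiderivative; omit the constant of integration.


The answer is 3*atan(y**2/2).
Step 1. Substitute u = y**2, turning ∫(12*y/(y**4 + 4)) dy into ∫(6/(u**2 + 4)) du: now ∫(6/(u**2 + 4)) du.
Step 2. Evaluate the standard form: now 3*atan(u/2).
Step 3. Substitute back u = y**2: now 3*atan(y**2/2).
Answer: 3*atan(y**2/2).


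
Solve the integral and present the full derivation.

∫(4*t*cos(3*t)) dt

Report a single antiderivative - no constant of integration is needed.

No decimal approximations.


Step 1. Integrate ∫(4*t*cos(3*t)) dt by parts with u = t, dv = (4*cos(3*t)) dt, so v = 4*sin(3*t)/3: now 4*t*sin(3*t)/3 + ∫(-4*sin(3*t)/3) dt.
Step 2. Evaluate the standard form: now 4*t*sin(3*t)/3 + 4*cos(3*t)/9.
Answer: 4*t*sin(3*t)/3 + 4*cos(3*t)/9.


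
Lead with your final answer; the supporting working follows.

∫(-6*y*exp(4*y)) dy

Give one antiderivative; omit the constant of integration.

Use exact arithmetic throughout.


The answer is -3*y*exp(4*y)/2 + 3*exp(4*y)/8.
Step 1. Integrate ∫(-6*y*exp(4*y)) dy by parts with u = y, dv = (-6*exp(4*y)) dy, so v = -3*exp(4*y)/2: now -3*y*exp(4*y)/2 + ∫(3*exp(4*y)/2) dy.
Step 2. Evaluate the standard form: now -3*y*exp(4*y)/2 + 3*exp(4*y)/8.
Answer: -3*y*exp(4*y)/2 + 3*exp(4*y)/8.


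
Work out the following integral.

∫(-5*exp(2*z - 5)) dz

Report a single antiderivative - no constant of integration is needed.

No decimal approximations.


Answer: -5*exp(2*z - 5)/2.


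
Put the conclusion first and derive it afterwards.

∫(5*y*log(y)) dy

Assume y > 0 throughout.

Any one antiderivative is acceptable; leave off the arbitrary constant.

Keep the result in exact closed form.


The answer is 5*y**2*log(y)/2 - 5*y**2/4.
Step 1. Integrate ∫(5*y*log(y)) dy by parts with u = log(y), dv = (5*y) dy, so v = 5*y**2/2 [assuming y > 0]: now 5*y**2*log(y)/2 + ∫(-5*y/2) dy.
Step 2. Evaluate the standard form: now 5*y**2*log(y)/2 - 5*y**2/4.
Answer: 5*y**2*log(y)/2 - 5*y**2/4.


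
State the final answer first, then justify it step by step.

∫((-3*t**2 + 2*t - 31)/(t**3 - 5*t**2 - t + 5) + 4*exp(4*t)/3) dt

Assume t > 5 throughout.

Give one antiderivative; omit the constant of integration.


The answer is exp(4*t)/3 - 4*log(t - 5) + 4*log(t - 1) - 3*log(t + 1).
Step 1. Rewrite: now ∫((-3*t**2 + 2*t - 31)/(t**3 - 5*t**2 - t + 5)) dt + ∫(4*exp(4*t)/3) dt.
Step 2. Evaluate the standard form: now exp(4*t)/3 + ∫((-3*t**2 + 2*t - 31)/(t**3 - 5*t**2 - t + 5)) dt.
Step 3. Decompose ∫((-3*t**2 + 2*t - 31)/(t**3 - 5*t**2 - t + 5)) dt by partial fractions, (-3*t**2 + 2*t - 31)/(t**3 - 5*t**2 - t + 5) = -3/(t + 1) + 4/(t - 1) - 4/(t - 5): now exp(4*t)/3 + ∫(-4/(t - 5)) dt + ∫(4/(t - 1)) dt + ∫(-3/(t + 1)) dt.
Step 4. Evaluate the standard form [assuming t > 1]: now exp(4*t)/3 + 4*log(t - 1) + ∫(-4/(t - 5)) dt + ∫(-3/(t + 1)) dt.
Step 5. Evaluate the standard form [assuming t > 5]: now exp(4*t)/3 - 4*log(t - 5) + 4*log(t - 1) + ∫(-3/(t + 1)) dt.
Step 6. Evaluate the standard form [assuming t > -1]: now exp(4*t)/3 - 4*log(t - 5) + 4*log(t - 1) - 3*log(t + 1).
Answer: exp(4*t)/3 - 4*log(t - 5) + 4*log(t - 1) - 3*log(t + 1).


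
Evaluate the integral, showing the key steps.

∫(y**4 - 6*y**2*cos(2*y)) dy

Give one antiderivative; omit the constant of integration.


Step 1. Rewrite: now ∫(y**4) dy + ∫(-6*y**2*cos(2*y)) dy.
Step 2. Evaluate the standard form: now y**5/5 + ∫(-6*y**2*cos(2*y)) dy.
Step 3. Integrate ∫(-6*y**2*cos(2*y)) dy by parts with u = y**2, dv = (-6*cos(2*y)) dy, so v = -3*sin(2*y): now y**5/5 - 3*y**2*sin(2*y) + ∫(6*y*sin(2*y)) dy.
Step 4. Integrate ∫(6*y*sin(2*y)) dy by parts with u = y, dv = (6*sin(2*y)) dy, so v = -3*cos(2*y): now y**5/5 - 3*y**2*sin(2*y) - 3*y*cos(2*y) + ∫(3*cos(2*y)) dy.
Step 5. Evaluate the standard form: now y**5/5 - 3*y**2*sin(2*y) - 3*y*cos(2*y) + 3*sin(2*y)/2.
Answer: y**5/5 - 3*y**2*sin(2*y) - 3*y*cos(2*y) + 3*sin(2*y)/2.


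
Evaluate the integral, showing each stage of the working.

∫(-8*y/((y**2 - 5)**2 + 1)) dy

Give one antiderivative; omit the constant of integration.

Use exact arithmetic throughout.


Step 1. Substitute u = y**2 - 5, turning ∫(-8*y/((y**2 - 5)**2 + 1)) dy into ∫(-4/(u**2 + 1)) du: now ∫(-4/(u**2 + 1)) du.
Step 2. Evaluate the standard form: now -4*atan(u).
Step 3. Substitute back u = y**2 - 5: now -4*atan(y**2 - 5).
Answer: -4*atan(y**2 - 5).


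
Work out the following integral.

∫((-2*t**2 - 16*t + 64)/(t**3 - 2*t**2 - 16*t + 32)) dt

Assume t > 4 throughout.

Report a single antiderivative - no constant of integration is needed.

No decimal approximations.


Answer: -2*log(t - 4) - 2*log(t - 2) + 2*log(t + 4).


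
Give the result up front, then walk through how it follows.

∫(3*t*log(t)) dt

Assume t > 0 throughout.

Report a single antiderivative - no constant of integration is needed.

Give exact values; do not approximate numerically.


The answer is 3*t**2*log(t)/2 - 3*t**2/4.
Step 1. Integrate ∫(3*t*log(t)) dt by parts with u = log(t), dv = (3*t) dt, so v = 3*t**2/2 [assuming t > 0]: now 3*t**2*log(t)/2 + ∫(-3*t/2) dt.
Step 2. Evaluate the standard form: now 3*t**2*log(t)/2 - 3*t**2/4.
Answer: 3*t**2*log(t)/2 - 3*t**2/4.


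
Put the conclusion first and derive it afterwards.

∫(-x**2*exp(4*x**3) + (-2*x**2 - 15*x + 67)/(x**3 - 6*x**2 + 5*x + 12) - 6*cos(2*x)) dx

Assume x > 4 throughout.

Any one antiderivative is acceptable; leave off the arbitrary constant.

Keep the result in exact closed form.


The answer is -exp(4*x**3)/12 - 5*log(x - 4) - log(x - 3) + 4*log(x + 1) - 3*sin(2*x).
Step 1. Rewrite: now ∫(-x**2*exp(4*x**3)) dx + ∫((-2*x**2 - 15*x + 67)/(x**3 - 6*x**2 + 5*x + 12)) dx + ∫(-6*cos(2*x)) dx.
Step 2. Decompose ∫((-2*x**2 - 15*x + 67)/(x**3 - 6*x**2 + 5*x + 12)) dx by partial fractions, (-2*x**2 - 15*x + 67)/(x**3 - 6*x**2 + 5*x + 12) = 4/(x + 1) - 1/(x - 3) - 5/(x - 4): now ∫(-x**2*exp(4*x**3)) dx + ∫(-5/(x - 4)) dx + ∫(-1/(x - 3)) dx + ∫(4/(x + 1)) dx + ∫(-6*cos(2*x)) dx.
Step 3. Evaluate the standard form [assuming x > -1]: now 4*log(x + 1) + ∫(-x**2*exp(4*x**3)) dx + ∫(-5/(x - 4)) dx + ∫(-1/(x - 3)) dx + ∫(-6*cos(2*x)) dx.
Step 4. Evaluate the standard form [assuming x > 4]: now -5*log(x - 4) + 4*log(x + 1) + ∫(-x**2*exp(4*x**3)) dx + ∫(-1/(x - 3)) dx + ∫(-6*cos(2*x)) dx.
Step 5. Evaluate the standard form [assuming x > 3]: now -5*log(x - 4) - log(x - 3) + 4*log(x + 1) + ∫(-x**2*exp(4*x**3)) dx + ∫(-6*cos(2*x)) dx.
Step 6. Substitute u = x**3, turning ∫(-x**2*exp(4*x**3)) dx into ∫(-exp(4*u)/3) du: now -5*log(x - 4) - log(x - 3) + 4*log(x + 1) + ∫(-exp(4*u)/3) du + ∫(-6*cos(2*x)) dx.
Step 7. Evaluate the standard form: now -exp(4*u)/12 - 5*log(x - 4) - log(x - 3) + 4*log(x + 1) + ∫(-6*cos(2*x)) dx.
Step 8. Substitute back u = x**3: now -exp(4*x**3)/12 - 5*log(x - 4) - log(x - 3) + 4*log(x + 1) + ∫(-6*cos(2*x)) dx.
Step 9. Evaluate the standard form: now -exp(4*x**3)/12 - 5*log(x - 4) - log(x - 3) + 4*log(x + 1) - 3*sin(2*x).
Answer: -exp(4*x**3)/12 - 5*log(x - 4) - log(x - 3) + 4*log(x + 1) - 3*sin(2*x).


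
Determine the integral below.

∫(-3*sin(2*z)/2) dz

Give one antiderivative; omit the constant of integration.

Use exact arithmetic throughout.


Answer: 3*cos(2*z)/4.


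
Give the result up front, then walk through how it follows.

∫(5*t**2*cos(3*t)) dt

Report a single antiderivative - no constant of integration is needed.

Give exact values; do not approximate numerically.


The answer is 5*t**2*sin(3*t)/3 + 10*t*cos(3*t)/9 - 10*sin(3*t)/27.
Step 1. Integrate ∫(5*t**2*cos(3*t)) dt by parts with u = t**2, dv = (5*cos(3*t)) dt, so v = 5*sin(3*t)/3: now 5*t**2*sin(3*t)/3 + ∫(-10*t*sin(3*t)/3) dt.
Step 2. Integrate ∫(-10*t*sin(3*t)/3) dt by parts with u = t, dv = (-10*sin(3*t)/3) dt, so v = 10*cos(3*t)/9: now 5*t**2*sin(3*t)/3 + 10*t*cos(3*t)/9 + ∫(-10*cos(3*t)/9) dt.
Step 3. Evaluate the standard form: now 5*t**2*sin(3*t)/3 + 10*t*cos(3*t)/9 - 10*sin(3*t)/27.
Answer: 5*t**2*sin(3*t)/3 + 10*t*cos(3*t)/9 - 10*sin(3*t)/27.


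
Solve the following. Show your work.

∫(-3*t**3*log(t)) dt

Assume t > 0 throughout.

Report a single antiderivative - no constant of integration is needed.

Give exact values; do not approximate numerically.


Step 1. Integrate ∫(-3*t**3*log(t)) dt by parts with u = log(t), dv = (-3*t**3) dt, so v = -3*t**4/4 [assuming t > 0]: now -3*t**4*log(t)/4 + ∫(3*t**3/4) dt.
Step 2. Evaluate the standard form: now -3*t**4*log(t)/4 + 3*t**4/16.
Answer: -3*t**4*log(t)/4 + 3*t**4/16.


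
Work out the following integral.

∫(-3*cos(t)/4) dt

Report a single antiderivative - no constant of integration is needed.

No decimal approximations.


Answer: -3*sin(t)/4.


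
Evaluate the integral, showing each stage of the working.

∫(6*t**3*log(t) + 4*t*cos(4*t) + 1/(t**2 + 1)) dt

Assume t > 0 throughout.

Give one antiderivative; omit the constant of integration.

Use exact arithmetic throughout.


Step 1. Rewrite: now ∫(4*t*cos(4*t)) dt + ∫(6*t**3*log(t)) dt + ∫(1/(t**2 + 1)) dt.
Step 2. Integrate ∫(6*t**3*log(t)) dt by parts with u = log(t), dv = (6*t**3) dt, so v = 3*t**4/2 [assuming t > 0]: now 3*t**4*log(t)/2 + ∫(-3*t**3/2) dt + ∫(4*t*cos(4*t)) dt + ∫(1/(t**2 + 1)) dt.
Step 3. Evaluate the standard form: now 3*t**4*log(t)/2 - 3*t**4/8 + ∫(4*t*cos(4*t)) dt + ∫(1/(t**2 + 1)) dt.
Step 4. Evaluate the standard form: now 3*t**4*log(t)/2 - 3*t**4/8 + atan(t) + ∫(4*t*cos(4*t)) dt.
Step 5. Integrate ∫(4*t*cos(4*t)) dt by parts with u = t, dv = (4*cos(4*t)) dt, so v = sin(4*t): now 3*t**4*log(t)/2 - 3*t**4/8 + t*sin(4*t) + atan(t) + ∫(-sin(4*t)) dt.
Step 6. Evaluate the standard form: now 3*t**4*log(t)/2 - 3*t**4/8 + t*sin(4*t) + cos(4*t)/4 + atan(t).
Answer: 3*t**4*log(t)/2 - 3*t**4/8 + t*sin(4*t) + cos(4*t)/4 + atan(t).


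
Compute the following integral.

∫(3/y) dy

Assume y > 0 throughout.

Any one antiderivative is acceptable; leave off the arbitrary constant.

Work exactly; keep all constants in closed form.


Answer: 3*log(y).


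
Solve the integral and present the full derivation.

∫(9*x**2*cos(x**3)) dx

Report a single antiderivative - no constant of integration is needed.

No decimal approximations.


Step 1. Substitute u = x**3, turning ∫(9*x**2*cos(x**3)) dx into ∫(3*cos(u)) du: now ∫(3*cos(u)) du.
Step 2. Evaluate the standard form: now 3*sin(u).
Step 3. Substitute back u = x**3: now 3*sin(x**3).
Answer: 3*sin(x**3).


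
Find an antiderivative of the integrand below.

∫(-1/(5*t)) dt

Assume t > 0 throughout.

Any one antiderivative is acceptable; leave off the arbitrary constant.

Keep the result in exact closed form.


Answer: -log(t)/5.


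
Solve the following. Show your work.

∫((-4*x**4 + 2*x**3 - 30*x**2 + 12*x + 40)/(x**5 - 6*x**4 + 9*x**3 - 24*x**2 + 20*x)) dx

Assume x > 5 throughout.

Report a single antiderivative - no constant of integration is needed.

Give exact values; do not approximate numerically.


Step 1. Decompose ∫((-4*x**4 + 2*x**3 - 30*x**2 + 12*x + 40)/(x**5 - 6*x**4 + 9*x**3 - 24*x**2 + 20*x)) dx by partial fractions, (-4*x**4 + 2*x**3 - 30*x**2 + 12*x + 40)/(x**5 - 6*x**4 + 9*x**3 - 24*x**2 + 20*x) = 4/(x**2 + 4) - 1/(x - 1) - 5/(x - 5) + 2/x: now ∫(2/x) dx + ∫(-5/(x - 5)) dx + ∫(-1/(x - 1)) dx + ∫(4/(x**2 + 4)) dx.
Step 2. Evaluate the standard form [assuming x > 5]: now -5*log(x - 5) + ∫(2/x) dx + ∫(-1/(x - 1)) dx + ∫(4/(x**2 + 4)) dx.
Step 3. Evaluate the standard form [assuming x > 1]: now -5*log(x - 5) - log(x - 1) + ∫(2/x) dx + ∫(4/(x**2 + 4)) dx.
Step 4. Evaluate the standard form [assuming x > 0]: now 2*log(x) - 5*log(x - 5) - log(x - 1) + ∫(4/(x**2 + 4)) dx.
Step 5. Evaluate the standard form: now 2*log(x) - 5*log(x - 5) - log(x - 1) + 2*atan(x/2).
Answer: 2*log(x) - 5*log(x - 5) - log(x - 1) + 2*atan(x/2).


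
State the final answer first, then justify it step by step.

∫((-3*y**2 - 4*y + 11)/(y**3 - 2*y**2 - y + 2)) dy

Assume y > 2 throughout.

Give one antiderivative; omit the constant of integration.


The answer is -3*log(y - 2) - 2*log(y - 1) + 2*log(y + 1).
Step 1. Decompose ∫((-3*y**2 - 4*y + 11)/(y**3 - 2*y**2 - y + 2)) dy by partial fractions, (-3*y**2 - 4*y + 11)/(y**3 - 2*y**2 - y + 2) = 2/(y + 1) - 2/(y - 1) - 3/(y - 2): now ∫(-3/(y - 2)) dy + ∫(-2/(y - 1)) dy + ∫(2/(y + 1)) dy.
Step 2. Evaluate the standard form [assuming y > 2]: now -3*log(y - 2) + ∫(-2/(y - 1)) dy + ∫(2/(y + 1)) dy.
Step 3. Evaluate the standard form [assuming y > -1]: now -3*log(y - 2) + 2*log(y + 1) + ∫(-2/(y - 1)) dy.
Step 4. Evaluate the standard form [assuming y > 1]: now -3*log(y - 2) - 2*log(y - 1) + 2*log(y + 1).
Answer: -3*log(y - 2) - 2*log(y - 1) + 2*log(y + 1).


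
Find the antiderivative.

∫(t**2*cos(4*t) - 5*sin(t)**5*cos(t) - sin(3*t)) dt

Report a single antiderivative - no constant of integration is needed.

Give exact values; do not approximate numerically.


Answer: t**2*sin(4*t)/4 + t*cos(4*t)/8 - 5*sin(t)**6/6 - sin(4*t)/32 + cos(3*t)/3.


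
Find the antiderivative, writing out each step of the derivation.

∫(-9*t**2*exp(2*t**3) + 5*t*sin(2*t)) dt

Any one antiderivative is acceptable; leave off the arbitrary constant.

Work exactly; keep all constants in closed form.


Step 1. Rewrite: now ∫(5*t*sin(2*t)) dt + ∫(-9*t**2*exp(2*t**3)) dt.
Step 2. Substitute u = t**3, turning ∫(-9*t**2*exp(2*t**3)) dt into ∫(-3*exp(2*u)) du: now ∫(5*t*sin(2*t)) dt + ∫(-3*exp(2*u)) du.
Step 3. Evaluate the standard form: now -3*exp(2*u)/2 + ∫(5*t*sin(2*t)) dt.
Step 4. Substitute back u = t**3: now -3*exp(2*t**3)/2 + ∫(5*t*sin(2*t)) dt.
Step 5. Integrate ∫(5*t*sin(2*t)) dt by parts with u = t, dv = (5*sin(2*t)) dt, so v = -5*cos(2*t)/2: now -5*t*cos(2*t)/2 - 3*exp(2*t**3)/2 + ∫(5*cos(2*t)/2) dt.
Step 6. Evaluate the standard form: now -5*t*cos(2*t)/2 - 3*exp(2*t**3)/2 + 5*sin(2*t)/4.
Answer: -5*t*cos(2*t)/2 - 3*exp(2*t**3)/2 + 5*sin(2*t)/4.


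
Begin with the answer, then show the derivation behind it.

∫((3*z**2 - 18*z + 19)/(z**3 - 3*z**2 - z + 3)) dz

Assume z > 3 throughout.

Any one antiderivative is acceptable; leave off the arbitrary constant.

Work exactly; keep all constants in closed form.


The answer is -log(z - 3) - log(z - 1) + 5*log(z + 1).
Step 1. Decompose ∫((3*z**2 - 18*z + 19)/(z**3 - 3*z**2 - z + 3)) dz by partial fractions, (3*z**2 - 18*z + 19)/(z**3 - 3*z**2 - z + 3) = 5/(z + 1) - 1/(z - 1) - 1/(z - 3): now ∫(-1/(z - 3)) dz + ∫(-1/(z - 1)) dz + ∫(5/(z + 1)) dz.
Step 2. Evaluate the standard form [assuming z > -1]: now 5*log(z + 1) + ∫(-1/(z - 3)) dz + ∫(-1/(z - 1)) dz.
Step 3. Evaluate the standard form [assuming z > 3]: now -log(z - 3) + 5*log(z + 1) + ∫(-1/(z - 1)) dz.
Step 4. Evaluate the standard form [assuming z > 1]: now -log(z - 3) - log(z - 1) + 5*log(z + 1).
Answer: -log(z - 3) - log(z - 1) + 5*log(z + 1).


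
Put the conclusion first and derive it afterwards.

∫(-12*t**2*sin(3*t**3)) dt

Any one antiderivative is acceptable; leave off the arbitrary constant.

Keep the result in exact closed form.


The answer is 4*cos(3*t**3)/3.
Step 1. Substitute u = t**3, turning ∫(-12*t**2*sin(3*t**3)) dt into ∫(-4*sin(3*u)) du: now ∫(-4*sin(3*u)) du.
Step 2. Evaluate the standard form: now 4*cos(3*u)/3.
Step 3. Substitute back u = t**3: now 4*cos(3*t**3)/3.
Answer: 4*cos(3*t**3)/3.


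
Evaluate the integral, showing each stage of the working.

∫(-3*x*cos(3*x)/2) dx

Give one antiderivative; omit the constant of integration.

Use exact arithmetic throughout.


Step 1. Integrate ∫(-3*x*cos(3*x)/2) dx by parts with u = x, dv = (-3*cos(3*x)/2) dx, so v = -sin(3*x)/2: now -x*sin(3*x)/2 + ∫(sin(3*x)/2) dx.
Step 2. Evaluate the standard form: now -x*sin(3*x)/2 - cos(3*x)/6.
Answer: -x*sin(3*x)/2 - cos(3*x)/6.


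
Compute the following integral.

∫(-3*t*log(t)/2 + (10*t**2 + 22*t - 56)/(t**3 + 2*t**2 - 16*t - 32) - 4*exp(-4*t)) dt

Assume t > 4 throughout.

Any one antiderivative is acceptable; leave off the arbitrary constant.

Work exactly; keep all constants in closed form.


Answer: -3*t**2*log(t)/4 + 3*t**2/8 + 4*log(t - 4) + 5*log(t + 2) + log(t + 4) + exp(-4*t).


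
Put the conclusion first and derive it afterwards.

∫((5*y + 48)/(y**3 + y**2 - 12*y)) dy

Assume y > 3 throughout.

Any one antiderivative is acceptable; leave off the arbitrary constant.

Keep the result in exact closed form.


The answer is -4*log(y) + 3*log(y - 3) + log(y + 4).
Step 1. Decompose ∫((5*y + 48)/(y**3 + y**2 - 12*y)) dy by partial fractions, (5*y + 48)/(y**3 + y**2 - 12*y) = 1/(y + 4) + 3/(y - 3) - 4/y: now ∫(-4/y) dy + ∫(3/(y - 3)) dy + ∫(1/(y + 4)) dy.
Step 2. Evaluate the standard form [assuming y > 0]: now -4*log(y) + ∫(3/(y - 3)) dy + ∫(1/(y + 4)) dy.
Step 3. Evaluate the standard form [assuming y > 3]: now -4*log(y) + 3*log(y - 3) + ∫(1/(y + 4)) dy.
Step 4. Evaluate the standard form [assuming y > -4]: now -4*log(y) + 3*log(y - 3) + log(y + 4).
Answer: -4*log(y) + 3*log(y - 3) + log(y + 4).


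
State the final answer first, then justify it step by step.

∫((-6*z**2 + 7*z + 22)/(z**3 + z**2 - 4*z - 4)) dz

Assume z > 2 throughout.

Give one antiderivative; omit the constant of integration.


The answer is log(z - 2) - 3*log(z + 1) - 4*log(z + 2).
Step 1. Decompose ∫((-6*z**2 + 7*z + 22)/(z**3 + z**2 - 4*z - 4)) dz by partial fractions, (-6*z**2 + 7*z + 22)/(z**3 + z**2 - 4*z - 4) = -4/(z + 2) - 3/(z + 1) + 1/(z - 2): now ∫(1/(z - 2)) dz + ∫(-3/(z + 1)) dz + ∫(-4/(z + 2)) dz.
Step 2. Evaluate the standard form [assuming z > 2]: now log(z - 2) + ∫(-3/(z + 1)) dz + ∫(-4/(z + 2)) dz.
Step 3. Evaluate the standard form [assuming z > -2]: now log(z - 2) - 4*log(z + 2) + ∫(-3/(z + 1)) dz.
Step 4. Evaluate the standard form [assuming z > -1]: now log(z - 2) - 3*log(z + 1) - 4*log(z + 2).
Answer: log(z - 2) - 3*log(z + 1) - 4*log(z + 2).


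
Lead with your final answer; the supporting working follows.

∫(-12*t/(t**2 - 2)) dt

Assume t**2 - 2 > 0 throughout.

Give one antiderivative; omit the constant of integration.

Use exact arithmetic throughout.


The answer is -6*log(t**2 - 2).
Step 1. Substitute u = t**2 - 2, turning ∫(-12*t/(t**2 - 2)) dt into ∫(-6/u) du: now ∫(-6/u) du.
Step 2. Evaluate the standard form [assuming u > 0]: now -6*log(u).
Step 3. Substitute back u = t**2 - 2: now -6*log(t**2 - 2).
Answer: -6*log(t**2 - 2).


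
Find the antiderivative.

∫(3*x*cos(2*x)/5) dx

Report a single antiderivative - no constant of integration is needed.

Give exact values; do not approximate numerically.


Answer: 3*x*sin(2*x)/10 + 3*cos(2*x)/20.


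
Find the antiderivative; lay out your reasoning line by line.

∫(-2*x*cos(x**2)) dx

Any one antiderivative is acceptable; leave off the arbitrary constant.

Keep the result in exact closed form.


Step 1. Substitute u = x**2, turning ∫(-2*x*cos(x**2)) dx into ∫(-cos(u)) du: now ∫(-cos(u)) du.
Step 2. Evaluate the standard form: now -sin(u).
Step 3. Substitute back u = x**2: now -sin(x**2).
Answer: -sin(x**2).


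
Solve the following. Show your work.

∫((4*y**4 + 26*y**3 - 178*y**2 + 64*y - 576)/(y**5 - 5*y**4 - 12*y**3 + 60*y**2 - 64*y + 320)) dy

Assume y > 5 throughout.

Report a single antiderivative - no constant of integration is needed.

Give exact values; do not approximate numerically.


Step 1. Decompose ∫((4*y**4 + 26*y**3 - 178*y**2 + 64*y - 576)/(y**5 - 5*y**4 - 12*y**3 + 60*y**2 - 64*y + 320)) dy by partial fractions, (4*y**4 + 26*y**3 - 178*y**2 + 64*y - 576)/(y**5 - 5*y**4 - 12*y**3 + 60*y**2 - 64*y + 320) = 2/(y**2 + 4) - 3/(y + 4) + 3/(y - 4) + 4/(y - 5): now ∫(4/(y - 5)) dy + ∫(3/(y - 4)) dy + ∫(-3/(y + 4)) dy + ∫(2/(y**2 + 4)) dy.
Step 2. Evaluate the standard form [assuming y > 5]: now 4*log(y - 5) + ∫(3/(y - 4)) dy + ∫(-3/(y + 4)) dy + ∫(2/(y**2 + 4)) dy.
Step 3. Evaluate the standard form [assuming y > 4]: now 4*log(y - 5) + 3*log(y - 4) + ∫(-3/(y + 4)) dy + ∫(2/(y**2 + 4)) dy.
Step 4. Evaluate the standard form [assuming y > -4]: now 4*log(y - 5) + 3*log(y - 4) - 3*log(y + 4) + ∫(2/(y**2 + 4)) dy.
Step 5. Evaluate the standard form: now 4*log(y - 5) + 3*log(y - 4) - 3*log(y + 4) + atan(y/2).
Answer: 4*log(y - 5) + 3*log(y - 4) - 3*log(y + 4) + atan(y/2).


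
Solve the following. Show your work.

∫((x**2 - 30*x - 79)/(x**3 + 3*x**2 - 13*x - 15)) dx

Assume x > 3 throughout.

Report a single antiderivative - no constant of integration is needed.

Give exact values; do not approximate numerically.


Step 1. Decompose ∫((x**2 - 30*x - 79)/(x**3 + 3*x**2 - 13*x - 15)) dx by partial fractions, (x**2 - 30*x - 79)/(x**3 + 3*x**2 - 13*x - 15) = 3/(x + 5) + 3/(x + 1) - 5/(x - 3): now ∫(-5/(x - 3)) dx + ∫(3/(x + 1)) dx + ∫(3/(x + 5)) dx.
Step 2. Evaluate the standard form [assuming x > 3]: now -5*log(x - 3) + ∫(3/(x + 1)) dx + ∫(3/(x + 5)) dx.
Step 3. Evaluate the standard form [assuming x > -5]: now -5*log(x - 3) + 3*log(x + 5) + ∫(3/(x + 1)) dx.
Step 4. Evaluate the standard form [assuming x > -1]: now -5*log(x - 3) + 3*log(x + 1) + 3*log(x + 5).
Answer: -5*log(x - 3) + 3*log(x + 1) + 3*log(x + 5).


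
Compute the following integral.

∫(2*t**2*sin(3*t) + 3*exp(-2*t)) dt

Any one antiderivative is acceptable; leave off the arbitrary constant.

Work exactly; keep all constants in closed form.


Answer: -2*t**2*cos(3*t)/3 + 4*t*sin(3*t)/9 + 4*cos(3*t)/27 - 3*exp(-2*t)/2.


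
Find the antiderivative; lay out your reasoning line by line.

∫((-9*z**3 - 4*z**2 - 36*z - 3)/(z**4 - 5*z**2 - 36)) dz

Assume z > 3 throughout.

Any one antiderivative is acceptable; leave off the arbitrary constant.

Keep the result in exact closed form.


Step 1. Decompose ∫((-9*z**3 - 4*z**2 - 36*z - 3)/(z**4 - 5*z**2 - 36)) dz by partial fractions, (-9*z**3 - 4*z**2 - 36*z - 3)/(z**4 - 5*z**2 - 36) = -1/(z**2 + 4) - 4/(z + 3) - 5/(z - 3): now ∫(-5/(z - 3)) dz + ∫(-4/(z + 3)) dz + ∫(-1/(z**2 + 4)) dz.
Step 2. Evaluate the standard form [assuming z > 3]: now -5*log(z - 3) + ∫(-4/(z + 3)) dz + ∫(-1/(z**2 + 4)) dz.
Step 3. Evaluate the standard form [assuming z > -3]: now -5*log(z - 3) - 4*log(z + 3) + ∫(-1/(z**2 + 4)) dz.
Step 4. Evaluate the standard form: now -5*log(z - 3) - 4*log(z + 3) - atan(z/2)/2.
Answer: -5*log(z - 3) - 4*log(z + 3) - atan(z/2)/2.


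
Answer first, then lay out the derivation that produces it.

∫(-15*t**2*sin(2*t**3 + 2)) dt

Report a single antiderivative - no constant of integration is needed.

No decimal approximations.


The answer is 5*cos(2*t**3 + 2)/2.
Step 1. Substitute u = t**3 + 1, turning ∫(-15*t**2*sin(2*t**3 + 2)) dt into ∫(-5*sin(2*u)) du: now ∫(-5*sin(2*u)) du.
Step 2. Evaluate the standard form: now 5*cos(2*u)/2.
Step 3. Substitute back u = t**3 + 1: now 5*cos(2*t**3 + 2)/2.
Answer: 5*cos(2*t**3 + 2)/2.


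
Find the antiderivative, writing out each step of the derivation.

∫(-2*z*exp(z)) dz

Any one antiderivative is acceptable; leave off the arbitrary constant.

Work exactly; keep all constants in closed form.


Step 1. Integrate ∫(-2*z*exp(z)) dz by parts with u = z, dv = (-2*exp(z)) dz, so v = -2*exp(z): now -2*z*exp(z) + ∫(2*exp(z)) dz.
Step 2. Evaluate the standard form: now -2*z*exp(z) + 2*exp(z).
Answer: -2*z*exp(z) + 2*exp(z).


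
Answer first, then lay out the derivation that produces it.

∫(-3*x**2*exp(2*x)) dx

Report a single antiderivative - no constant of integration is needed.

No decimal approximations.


The answer is -3*x**2*exp(2*x)/2 + 3*x*exp(2*x)/2 - 3*exp(2*x)/4.
Step 1. Integrate ∫(-3*x**2*exp(2*x)) dx by parts with u = x**2, dv = (-3*exp(2*x)) dx, so v = -3*exp(2*x)/2: now -3*x**2*exp(2*x)/2 + ∫(3*x*exp(2*x)) dx.
Step 2. Integrate ∫(3*x*exp(2*x)) dx by parts with u = x, dv = (3*exp(2*x)) dx, so v = 3*exp(2*x)/2: now -3*x**2*exp(2*x)/2 + 3*x*exp(2*x)/2 + ∫(-3*exp(2*x)/2) dx.
Step 3. Evaluate the standard form: now -3*x**2*exp(2*x)/2 + 3*x*exp(2*x)/2 - 3*exp(2*x)/4.
Answer: -3*x**2*exp(2*x)/2 + 3*x*exp(2*x)/2 - 3*exp(2*x)/4.


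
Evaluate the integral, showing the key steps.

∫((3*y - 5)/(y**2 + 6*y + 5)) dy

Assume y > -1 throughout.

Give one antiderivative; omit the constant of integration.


Step 1. Decompose ∫((3*y - 5)/(y**2 + 6*y + 5)) dy by partial fractions, (3*y - 5)/(y**2 + 6*y + 5) = 5/(y + 5) - 2/(y + 1): now ∫(-2/(y + 1)) dy + ∫(5/(y + 5)) dy.
Step 2. Evaluate the standard form [assuming y > -5]: now 5*log(y + 5) + ∫(-2/(y + 1)) dy.
Step 3. Evaluate the standard form [assuming y > -1]: now -2*log(y + 1) + 5*log(y + 5).
Answer: -2*log(y + 1) + 5*log(y + 5).


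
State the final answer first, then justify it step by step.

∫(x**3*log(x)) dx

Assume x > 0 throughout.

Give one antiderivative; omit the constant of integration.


The answer is x**4*log(x)/4 - x**4/16.
Step 1. Integrate ∫(x**3*log(x)) dx by parts with u = log(x), dv = (x**3) dx, so v = x**4/4 [assuming x > 0]: now x**4*log(x)/4 + ∫(-x**3/4) dx.
Step 2. Evaluate the standard form: now x**4*log(x)/4 - x**4/16.
Answer: x**4*log(x)/4 - x**4/16.


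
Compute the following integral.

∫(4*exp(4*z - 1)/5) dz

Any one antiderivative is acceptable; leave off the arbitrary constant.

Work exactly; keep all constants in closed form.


Answer: exp(4*z - 1)/5.


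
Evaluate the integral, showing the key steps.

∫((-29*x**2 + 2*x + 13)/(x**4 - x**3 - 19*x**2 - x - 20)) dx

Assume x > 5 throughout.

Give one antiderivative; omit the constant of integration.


Step 1. Decompose ∫((-29*x**2 + 2*x + 13)/(x**4 - x**3 - 19*x**2 - x - 20)) dx by partial fractions, (-29*x**2 + 2*x + 13)/(x**4 - x**3 - 19*x**2 - x - 20) = -2/(x**2 + 1) + 3/(x + 4) - 3/(x - 5): now ∫(-3/(x - 5)) dx + ∫(3/(x + 4)) dx + ∫(-2/(x**2 + 1)) dx.
Step 2. Evaluate the standard form [assuming x > -4]: now 3*log(x + 4) + ∫(-3/(x - 5)) dx + ∫(-2/(x**2 + 1)) dx.
Step 3. Evaluate the standard form [assuming x > 5]: now -3*log(x - 5) + 3*log(x + 4) + ∫(-2/(x**2 + 1)) dx.
Step 4. Evaluate the standard form: now -3*log(x - 5) + 3*log(x + 4) - 2*atan(x).
Answer: -3*log(x - 5) + 3*log(x + 4) - 2*atan(x).


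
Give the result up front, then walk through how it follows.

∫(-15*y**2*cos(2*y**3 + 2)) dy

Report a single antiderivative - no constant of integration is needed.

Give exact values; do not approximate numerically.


The answer is -5*sin(2*y**3 + 2)/2.
Step 1. Substitute u = y**3 + 1, turning ∫(-15*y**2*cos(2*y**3 + 2)) dy into ∫(-5*cos(2*u)) du: now ∫(-5*cos(2*u)) du.
Step 2. Evaluate the standard form: now -5*sin(2*u)/2.
Step 3. Substitute back u = y**3 + 1: now -5*sin(2*y**3 + 2)/2.
Answer: -5*sin(2*y**3 + 2)/2.


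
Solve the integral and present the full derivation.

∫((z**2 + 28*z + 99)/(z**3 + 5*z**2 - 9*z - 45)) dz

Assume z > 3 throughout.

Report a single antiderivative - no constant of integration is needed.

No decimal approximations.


Step 1. Decompose ∫((z**2 + 28*z + 99)/(z**3 + 5*z**2 - 9*z - 45)) dz by partial fractions, (z**2 + 28*z + 99)/(z**3 + 5*z**2 - 9*z - 45) = -1/(z + 5) - 2/(z + 3) + 4/(z - 3): now ∫(4/(z - 3)) dz + ∫(-2/(z + 3)) dz + ∫(-1/(z + 5)) dz.
Step 2. Evaluate the standard form [assuming z > -3]: now -2*log(z + 3) + ∫(4/(z - 3)) dz + ∫(-1/(z + 5)) dz.
Step 3. Evaluate the standard form [assuming z > -5]: now -2*log(z + 3) - log(z + 5) + ∫(4/(z - 3)) dz.
Step 4. Evaluate the standard form [assuming z > 3]: now 4*log(z - 3) - 2*log(z + 3) - log(z + 5).
Answer: 4*log(z - 3) - 2*log(z + 3) - log(z + 5).


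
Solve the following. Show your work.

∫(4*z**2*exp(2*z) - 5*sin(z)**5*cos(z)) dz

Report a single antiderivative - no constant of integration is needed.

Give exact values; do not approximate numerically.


Step 1. Rewrite: now ∫(4*z**2*exp(2*z)) dz + ∫(-5*sin(z)**5*cos(z)) dz.
Step 2. Substitute u = sin(z), turning ∫(-5*sin(z)**5*cos(z)) dz into ∫(-5*u**5) du: now ∫(-5*u**5) du + ∫(4*z**2*exp(2*z)) dz.
Step 3. Evaluate the standard form: now -5*u**6/6 + ∫(4*z**2*exp(2*z)) dz.
Step 4. Substitute back u = sin(z): now -5*sin(z)**6/6 + ∫(4*z**2*exp(2*z)) dz.
Step 5. Integrate ∫(4*z**2*exp(2*z)) dz by parts with u = z**2, dv = (4*exp(2*z)) dz, so v = 2*exp(2*z): now 2*z**2*exp(2*z) - 5*sin(z)**6/6 + ∫(-4*z*exp(2*z)) dz.
Step 6. Integrate ∫(-4*z*exp(2*z)) dz by parts with u = z, dv = (-4*exp(2*z)) dz, so v = -2*exp(2*z): now 2*z**2*exp(2*z) - 2*z*exp(2*z) - 5*sin(z)**6/6 + ∫(2*exp(2*z)) dz.
Step 7. Evaluate the standard form: now 2*z**2*exp(2*z) - 2*z*exp(2*z) + exp(2*z) - 5*sin(z)**6/6.
Answer: 2*z**2*exp(2*z) - 2*z*exp(2*z) + exp(2*z) - 5*sin(z)**6/6.


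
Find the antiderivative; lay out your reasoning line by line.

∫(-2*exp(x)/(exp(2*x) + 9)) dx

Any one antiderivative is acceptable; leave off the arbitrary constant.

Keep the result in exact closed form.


Step 1. Substitute u = exp(x), turning ∫(-2*exp(x)/(exp(2*x) + 9)) dx into ∫(-2/(u**2 + 9)) du: now ∫(-2/(u**2 + 9)) du.
Step 2. Evaluate the standard form: now -2*atan(u/3)/3.
Step 3. Substitute back u = exp(x): now -2*atan(exp(x)/3)/3.
Answer: -2*atan(exp(x)/3)/3.


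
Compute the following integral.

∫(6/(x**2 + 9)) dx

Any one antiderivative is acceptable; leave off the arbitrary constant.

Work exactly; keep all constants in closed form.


Answer: 2*atan(x/3).


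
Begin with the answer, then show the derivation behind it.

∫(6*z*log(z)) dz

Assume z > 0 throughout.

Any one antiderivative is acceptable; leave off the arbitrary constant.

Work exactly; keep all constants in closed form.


The answer is 3*z**2*log(z) - 3*z**2/2.
Step 1. Integrate ∫(6*z*log(z)) dz by parts with u = log(z), dv = (6*z) dz, so v = 3*z**2 [assuming z > 0]: now 3*z**2*log(z) + ∫(-3*z) dz.
Step 2. Evaluate the standard form: now 3*z**2*log(z) - 3*z**2/2.
Answer: 3*z**2*log(z) - 3*z**2/2.


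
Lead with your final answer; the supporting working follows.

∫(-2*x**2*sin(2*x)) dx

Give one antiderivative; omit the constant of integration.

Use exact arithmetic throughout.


The answer is x**2*cos(2*x) - x*sin(2*x) - cos(2*x)/2.
Step 1. Integrate ∫(-2*x**2*sin(2*x)) dx by parts with u = x**2, dv = (-2*sin(2*x)) dx, so v = cos(2*x): now x**2*cos(2*x) + ∫(-2*x*cos(2*x)) dx.
Step 2. Integrate ∫(-2*x*cos(2*x)) dx by parts with u = x, dv = (-2*cos(2*x)) dx, so v = -sin(2*x): now x**2*cos(2*x) - x*sin(2*x) + ∫(sin(2*x)) dx.
Step 3. Evaluate the standard form: now x**2*cos(2*x) - x*sin(2*x) - cos(2*x)/2.
Answer: x**2*cos(2*x) - x*sin(2*x) - cos(2*x)/2.


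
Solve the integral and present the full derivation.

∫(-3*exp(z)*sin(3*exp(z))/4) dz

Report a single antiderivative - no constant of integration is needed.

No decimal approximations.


Step 1. Substitute u = exp(z), turning ∫(-3*exp(z)*sin(3*exp(z))/4) dz into ∫(-3*sin(3*u)/4) du: now ∫(-3*sin(3*u)/4) du.
Step 2. Evaluate the standard form: now cos(3*u)/4.
Step 3. Substitute back u = exp(z): now cos(3*exp(z))/4.
Answer: cos(3*exp(z))/4.


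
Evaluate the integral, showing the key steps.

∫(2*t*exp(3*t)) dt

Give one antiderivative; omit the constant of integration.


Step 1. Integrate ∫(2*t*exp(3*t)) dt by parts with u = t, dv = (2*exp(3*t)) dt, so v = 2*exp(3*t)/3: now 2*t*exp(3*t)/3 + ∫(-2*exp(3*t)/3) dt.
Step 2. Evaluate the standard form: now 2*t*exp(3*t)/3 - 2*exp(3*t)/9.
Answer: 2*t*exp(3*t)/3 - 2*exp(3*t)/9.


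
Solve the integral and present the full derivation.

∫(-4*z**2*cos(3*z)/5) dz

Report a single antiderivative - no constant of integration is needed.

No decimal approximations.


Step 1. Integrate ∫(-4*z**2*cos(3*z)/5) dz by parts with u = z**2, dv = (-4*cos(3*z)/5) dz, so v = -4*sin(3*z)/15: now -4*z**2*sin(3*z)/15 + ∫(8*z*sin(3*z)/15) dz.
Step 2. Integrate ∫(8*z*sin(3*z)/15) dz by parts with u = z, dv = (8*sin(3*z)/15) dz, so v = -8*cos(3*z)/45: now -4*z**2*sin(3*z)/15 - 8*z*cos(3*z)/45 + ∫(8*cos(3*z)/45) dz.
Step 3. Evaluate the standard form: now -4*z**2*sin(3*z)/15 - 8*z*cos(3*z)/45 + 8*sin(3*z)/135.
Answer: -4*z**2*sin(3*z)/15 - 8*z*cos(3*z)/45 + 8*sin(3*z)/135.


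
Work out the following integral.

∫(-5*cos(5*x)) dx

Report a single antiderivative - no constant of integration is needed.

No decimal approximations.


Answer: -sin(5*x).


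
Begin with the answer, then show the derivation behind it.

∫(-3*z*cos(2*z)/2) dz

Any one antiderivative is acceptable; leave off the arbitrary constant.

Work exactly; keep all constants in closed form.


The answer is -3*z*sin(2*z)/4 - 3*cos(2*z)/8.
Step 1. Integrate ∫(-3*z*cos(2*z)/2) dz by parts with u = z, dv = (-3*cos(2*z)/2) dz, so v = -3*sin(2*z)/4: now -3*z*sin(2*z)/4 + ∫(3*sin(2*z)/4) dz.
Step 2. Evaluate the standard form: now -3*z*sin(2*z)/4 - 3*cos(2*z)/8.
Answer: -3*z*sin(2*z)/4 - 3*cos(2*z)/8.


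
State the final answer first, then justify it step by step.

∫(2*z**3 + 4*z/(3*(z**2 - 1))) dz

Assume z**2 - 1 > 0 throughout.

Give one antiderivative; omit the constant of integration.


The answer is z**4/2 + 2*log(z**2 - 1)/3.
Step 1. Rewrite: now ∫(2*z**3) dz + ∫(4*z/(3*(z**2 - 1))) dz.
Step 2. Evaluate the standard form: now z**4/2 + ∫(4*z/(3*(z**2 - 1))) dz.
Step 3. Substitute u = z**2 - 1, turning ∫(4*z/(3*(z**2 - 1))) dz into ∫(2/(3*u)) du: now z**4/2 + ∫(2/(3*u)) du.
Step 4. Evaluate the standard form [assuming u > 0]: now z**4/2 + 2*log(u)/3.
Step 5. Substitute back u = z**2 - 1: now z**4/2 + 2*log(z**2 - 1)/3.
Answer: z**4/2 + 2*log(z**2 - 1)/3.


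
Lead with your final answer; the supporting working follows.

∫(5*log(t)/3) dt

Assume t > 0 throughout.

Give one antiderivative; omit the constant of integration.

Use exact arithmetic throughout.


The answer is 5*t*log(t)/3 - 5*t/3.
Step 1. Integrate ∫(5*log(t)/3) dt by parts with u = log(t), dv = (5/3) dt, so v = 5*t/3 [assuming t > 0]: now 5*t*log(t)/3 + ∫(-5/3) dt.
Step 2. Evaluate the standard form: now 5*t*log(t)/3 - 5*t/3.
Answer: 5*t*log(t)/3 - 5*t/3.


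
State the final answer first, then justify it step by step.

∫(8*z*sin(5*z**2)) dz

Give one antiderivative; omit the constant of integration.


The answer is -4*cos(5*z**2)/5.
Step 1. Substitute u = z**2, turning ∫(8*z*sin(5*z**2)) dz into ∫(4*sin(5*u)) du: now ∫(4*sin(5*u)) du.
Step 2. Evaluate the standard form: now -4*cos(5*u)/5.
Step 3. Substitute back u = z**2: now -4*cos(5*z**2)/5.
Answer: -4*cos(5*z**2)/5.


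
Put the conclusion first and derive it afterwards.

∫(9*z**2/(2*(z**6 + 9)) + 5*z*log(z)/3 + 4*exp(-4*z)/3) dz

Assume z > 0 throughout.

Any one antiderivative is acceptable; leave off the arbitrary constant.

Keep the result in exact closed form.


The answer is 5*z**2*log(z)/6 - 5*z**2/12 + atan(z**3/3)/2 - exp(-4*z)/3.
Step 1. Rewrite: now ∫(5*z*log(z)/3) dz + ∫(9*z**2/(2*(z**6 + 9))) dz + ∫(4*exp(-4*z)/3) dz.
Step 2. Substitute u = z**3, turning ∫(9*z**2/(2*(z**6 + 9))) dz into ∫(3/(2*(u**2 + 9))) du: now ∫(5*z*log(z)/3) dz + ∫(3/(2*(u**2 + 9))) du + ∫(4*exp(-4*z)/3) dz.
Step 3. Evaluate the standard form: now atan(u/3)/2 + ∫(5*z*log(z)/3) dz + ∫(4*exp(-4*z)/3) dz.
Step 4. Substitute back u = z**3: now atan(z**3/3)/2 + ∫(5*z*log(z)/3) dz + ∫(4*exp(-4*z)/3) dz.
Step 5. Evaluate the standard form: now atan(z**3/3)/2 + ∫(5*z*log(z)/3) dz - exp(-4*z)/3.
Step 6. Integrate ∫(5*z*log(z)/3) dz by parts with u = log(z), dv = (5*z/3) dz, so v = 5*z**2/6 [assuming z > 0]: now 5*z**2*log(z)/6 + atan(z**3/3)/2 + ∫(-5*z/6) dz - exp(-4*z)/3.
Step 7. Evaluate the standard form: now 5*z**2*log(z)/6 - 5*z**2/12 + atan(z**3/3)/2 - exp(-4*z)/3.
Answer: 5*z**2*log(z)/6 - 5*z**2/12 + atan(z**3/3)/2 - exp(-4*z)/3.


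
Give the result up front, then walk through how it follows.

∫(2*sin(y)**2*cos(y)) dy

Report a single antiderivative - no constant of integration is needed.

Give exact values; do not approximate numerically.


The answer is 2*sin(y)**3/3.
Step 1. Substitute u = sin(y), turning ∫(2*sin(y)**2*cos(y)) dy into ∫(2*u**2) du: now ∫(2*u**2) du.
Step 2. Evaluate the standard form: now 2*u**3/3.
Step 3. Substitute back u = sin(y): now 2*sin(y)**3/3.
Answer: 2*sin(y)**3/3.


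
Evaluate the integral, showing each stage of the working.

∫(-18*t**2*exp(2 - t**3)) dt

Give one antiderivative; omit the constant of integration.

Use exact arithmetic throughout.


Step 1. Substitute u = t**3 - 2, turning ∫(-18*t**2*exp(2 - t**3)) dt into ∫(-6*exp(-u)) du: now ∫(-6*exp(-u)) du.
Step 2. Evaluate the standard form: now 6*exp(-u).
Step 3. Substitute back u = t**3 - 2: now 6*exp(2 - t**3).
Answer: 6*exp(2 - t**3).


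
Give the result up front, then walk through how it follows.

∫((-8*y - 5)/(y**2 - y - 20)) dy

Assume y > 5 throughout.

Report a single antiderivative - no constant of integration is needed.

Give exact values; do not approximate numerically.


The answer is -5*log(y - 5) - 3*log(y + 4).
Step 1. Decompose ∫((-8*y - 5)/(y**2 - y - 20)) dy by partial fractions, (-8*y - 5)/(y**2 - y - 20) = -3/(y + 4) - 5/(y - 5): now ∫(-5/(y - 5)) dy + ∫(-3/(y + 4)) dy.
Step 2. Evaluate the standard form [assuming y > -4]: now -3*log(y + 4) + ∫(-5/(y - 5)) dy.
Step 3. Evaluate the standard form [assuming y > 5]: now -5*log(y - 5) - 3*log(y + 4).
Answer: -5*log(y - 5) - 3*log(y + 4).


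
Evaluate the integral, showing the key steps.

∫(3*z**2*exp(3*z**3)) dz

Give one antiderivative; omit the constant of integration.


Step 1. Substitute u = z**3, turning ∫(3*z**2*exp(3*z**3)) dz into ∫(exp(3*u)) du: now ∫(exp(3*u)) du.
Step 2. Evaluate the standard form: now exp(3*u)/3.
Step 3. Substitute back u = z**3: now exp(3*z**3)/3.
Answer: exp(3*z**3)/3.


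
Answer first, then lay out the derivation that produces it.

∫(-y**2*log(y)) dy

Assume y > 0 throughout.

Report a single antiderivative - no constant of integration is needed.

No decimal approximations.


The answer is -y**3*log(y)/3 + y**3/9.
Step 1. Integrate ∫(-y**2*log(y)) dy by parts with u = log(y), dv = (-y**2) dy, so v = -y**3/3 [assuming y > 0]: now -y**3*log(y)/3 + ∫(y**2/3) dy.
Step 2. Evaluate the standard form: now -y**3*log(y)/3 + y**3/9.
Answer: -y**3*log(y)/3 + y**3/9.


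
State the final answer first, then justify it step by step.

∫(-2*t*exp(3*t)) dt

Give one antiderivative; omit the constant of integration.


The answer is -2*t*exp(3*t)/3 + 2*exp(3*t)/9.
Step 1. Integrate ∫(-2*t*exp(3*t)) dt by parts with u = t, dv = (-2*exp(3*t)) dt, so v = -2*exp(3*t)/3: now -2*t*exp(3*t)/3 + ∫(2*exp(3*t)/3) dt.
Step 2. Evaluate the standard form: now -2*t*exp(3*t)/3 + 2*exp(3*t)/9.
Answer: -2*t*exp(3*t)/3 + 2*exp(3*t)/9.


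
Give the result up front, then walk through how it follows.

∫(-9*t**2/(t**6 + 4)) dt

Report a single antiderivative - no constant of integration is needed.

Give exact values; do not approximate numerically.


The answer is -3*atan(t**3/2)/2.
Step 1. Substitute u = t**3, turning ∫(-9*t**2/(t**6 + 4)) dt into ∫(-3/(u**2 + 4)) du: now ∫(-3/(u**2 + 4)) du.
Step 2. Evaluate the standard form: now -3*atan(u/2)/2.
Step 3. Substitute back u = t**3: now -3*atan(t**3/2)/2.
Answer: -3*atan(t**3/2)/2.


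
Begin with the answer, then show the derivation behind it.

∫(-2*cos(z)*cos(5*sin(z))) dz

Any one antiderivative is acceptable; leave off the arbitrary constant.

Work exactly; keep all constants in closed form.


The answer is -2*sin(5*sin(z))/5.
Step 1. Substitute u = sin(z), turning ∫(-2*cos(z)*cos(5*sin(z))) dz into ∫(-2*cos(5*u)) du: now ∫(-2*cos(5*u)) du.
Step 2. Evaluate the standard form: now -2*sin(5*u)/5.
Step 3. Substitute back u = sin(z): now -2*sin(5*sin(z))/5.
Answer: -2*sin(5*sin(z))/5.
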